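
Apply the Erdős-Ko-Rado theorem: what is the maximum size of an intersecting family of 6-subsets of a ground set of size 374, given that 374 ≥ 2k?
max |F| = C(373, 5) = 58569636069

Erdős-Ko-Rado (1961): when n ≥ 2k, max |F| = C(n−1, k−1). The bound is attained by the star {A : i ∈ A} for any fixed i ∈ [n]. Here C(374−1, 6−1) = C(373, 5) = 58569636069.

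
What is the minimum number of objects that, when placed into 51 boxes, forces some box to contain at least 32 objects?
n = (32 − 1)·51 + 1 = 1582

By the generalised pigeonhole principle, to guarantee some box contains ≥ r objects we need more than (r − 1) · k objects total. Threshold: n = (r − 1) · k + 1. With r = 32 and k = 51: n = 31 · 51 + 1 = 1581 + 1 = 1582. For n = 1581 = 31 · 51, we can put exactly 31 objects in every box, avoiding 32 in any single one — so 1582 is tight.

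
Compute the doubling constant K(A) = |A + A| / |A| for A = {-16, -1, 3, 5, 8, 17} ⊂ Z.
K = |A + A| / |A| = 20/6 = 10/3

Enumerate A + A = {a + b : a, b ∈ A}. With |A| = 6, there are |A|^2 = 36 ordered sum pairs; collecting distinct values, A + A = {-32, -17, -13, -11, -8, -2, 1, 2, 4, 6, 7, 8, 10, 11, 13, 16, 20, 22, 25, 34}, so |A + A| = 20. Thus K = 20/6 = 10/3. For comparison, the minimum possible |A + A| over all 6-element sets is 2·6 − 1 = 11 (so min K = 11/6), attained only by arithmetic progressions.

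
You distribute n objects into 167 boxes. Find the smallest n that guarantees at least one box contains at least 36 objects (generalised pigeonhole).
n = (36 − 1)·167 + 1 = 5846

By the generalised pigeonhole principle, to guarantee some box contains ≥ r objects we need more than (r − 1) · k objects total. Threshold: n = (r − 1) · k + 1. With r = 36 and k = 167: n = 35 · 167 + 1 = 5845 + 1 = 5846. For n = 5845 = 35 · 167, we can put exactly 35 objects in every box, avoiding 36 in any single one — so 5846 is tight.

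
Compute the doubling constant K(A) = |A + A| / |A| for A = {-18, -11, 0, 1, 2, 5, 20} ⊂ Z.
K = |A + A| / |A| = 26/7

Enumerate A + A = {a + b : a, b ∈ A}. With |A| = 7, there are |A|^2 = 49 ordered sum pairs; collecting distinct values, A + A = {-36, -29, -22, -18, -17, -16, -13, -11, -10, -9, -6, 0, 1, 2, 3, 4, 5, 6, 7, 9, 10, 20, 21, 22, 25, 40}, so |A + A| = 26. Thus K = 26/7. For comparison, the minimum possible |A + A| over all 7-element sets is 2·7 − 1 = 13 (so min K = 13/7), attained only by arithmetic progressions.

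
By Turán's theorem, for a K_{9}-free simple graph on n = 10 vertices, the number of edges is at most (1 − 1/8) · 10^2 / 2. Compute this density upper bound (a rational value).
Turán density bound = (7/8) · 10^2/2 = 175/4 ≈ 43.75

Turán's theorem: ex(n, K_{r+1}) is achieved by the complete r-partite Turán graph T(n, r) with parts as balanced as possible, and is at most (1 − 1/r) · n^2/2. For r = 8, n = 10: the density bound is (7/8) · 100/2 = 175/4 ≈ 43.75. The integer-valued extremum is e(T(10, 8)) = 43, which is strictly less than the density bound 175/4 since 8 ∤ 10 (the parts of T(10, 8) cannot all be equal).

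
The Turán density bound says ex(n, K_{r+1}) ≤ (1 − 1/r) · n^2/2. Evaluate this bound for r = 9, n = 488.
Turán density bound = (8/9) · 488^2/2 = 952576/9 ≈ 105841.7778

Turán's theorem: ex(n, K_{r+1}) is achieved by the complete r-partite Turán graph T(n, r) with parts as balanced as possible, and is at most (1 − 1/r) · n^2/2. For r = 9, n = 488: the density bound is (8/9) · 238144/2 = 952576/9 ≈ 105841.7778. The integer-valued extremum is e(T(488, 9)) = 105841, which is strictly less than the density bound 952576/9 since 9 ∤ 488 (the parts of T(488, 9) cannot all be equal).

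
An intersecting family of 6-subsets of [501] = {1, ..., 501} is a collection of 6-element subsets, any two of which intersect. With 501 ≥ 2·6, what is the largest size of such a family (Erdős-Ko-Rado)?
max |F| = C(500, 5) = 255244687600

Erdős-Ko-Rado (1961): when n ≥ 2k, max |F| = C(n−1, k−1). The bound is attained by the star {A : i ∈ A} for any fixed i ∈ [n]. Here C(501−1, 6−1) = C(500, 5) = 255244687600.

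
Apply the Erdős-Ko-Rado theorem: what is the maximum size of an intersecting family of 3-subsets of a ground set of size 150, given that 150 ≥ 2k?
max |F| = C(149, 2) = 11026

The Erdős-Ko-Rado theorem states: for n ≥ 2k, an intersecting family of k-subsets of an n-element set has size at most C(n − 1, k − 1), with equality for 'star' families {A ⊆ [n] : |A| = k, i ∈ A} (fix an element i). For n = 150, k = 3: C(149, 2) = 11026.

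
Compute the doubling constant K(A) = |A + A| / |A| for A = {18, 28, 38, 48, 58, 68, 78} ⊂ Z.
K = |A + A| / |A| = 13/7

Enumerate A + A = {a + b : a, b ∈ A}. With |A| = 7, there are |A|^2 = 49 ordered sum pairs; collecting distinct values, A + A = {36, 46, 56, 66, 76, 86, 96, 106, 116, 126, 136, 146, 156}, so |A + A| = 13. Thus K = 13/7. Here |A + A| = 2|A| − 1 = 13, the minimum possible — so K = 13/7 is minimal, which holds iff A is an arithmetic progression.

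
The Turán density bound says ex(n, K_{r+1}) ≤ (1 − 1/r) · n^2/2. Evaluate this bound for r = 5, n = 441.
Turán density bound = (4/5) · 441^2/2 = 388962/5 ≈ 77792.4

Turán's theorem: ex(n, K_{r+1}) is achieved by the complete r-partite Turán graph T(n, r) with parts as balanced as possible, and is at most (1 − 1/r) · n^2/2. For r = 5, n = 441: the density bound is (4/5) · 194481/2 = 388962/5 ≈ 77792.4. The integer-valued extremum is e(T(441, 5)) = 77792, which is strictly less than the density bound 388962/5 since 5 ∤ 441 (the parts of T(441, 5) cannot all be equal).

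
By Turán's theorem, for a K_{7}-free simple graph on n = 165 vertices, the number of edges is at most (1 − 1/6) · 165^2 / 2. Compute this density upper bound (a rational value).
Turán density bound = (5/6) · 165^2/2 = 45375/4 ≈ 11343.75

Turán's theorem: ex(n, K_{r+1}) is achieved by the complete r-partite Turán graph T(n, r) with parts as balanced as possible, and is at most (1 − 1/r) · n^2/2. For r = 6, n = 165: the density bound is (5/6) · 27225/2 = 45375/4 ≈ 11343.75. The integer-valued extremum is e(T(165, 6)) = 11343, which is strictly less than the density bound 45375/4 since 6 ∤ 165 (the parts of T(165, 6) cannot all be equal).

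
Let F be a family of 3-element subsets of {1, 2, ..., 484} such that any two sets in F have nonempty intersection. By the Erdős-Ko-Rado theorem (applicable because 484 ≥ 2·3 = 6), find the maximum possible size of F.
max |F| = C(483, 2) = 116403

The Erdős-Ko-Rado theorem states: for n ≥ 2k, an intersecting family of k-subsets of an n-element set has size at most C(n − 1, k − 1), with equality for 'star' families {A ⊆ [n] : |A| = k, i ∈ A} (fix an element i). For n = 484, k = 3: C(483, 2) = 116403.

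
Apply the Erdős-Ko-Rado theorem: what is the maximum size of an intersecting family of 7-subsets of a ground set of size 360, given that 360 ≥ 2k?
max |F| = C(359, 6) = 2850984183439

Erdős-Ko-Rado (1961): when n ≥ 2k, max |F| = C(n−1, k−1). The bound is attained by the star {A : i ∈ A} for any fixed i ∈ [n]. Here C(360−1, 7−1) = C(359, 6) = 2850984183439.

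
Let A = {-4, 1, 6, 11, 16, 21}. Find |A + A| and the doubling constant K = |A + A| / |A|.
K = |A + A| / |A| = 11/6

Enumerate A + A = {a + b : a, b ∈ A}. With |A| = 6, there are |A|^2 = 36 ordered sum pairs; collecting distinct values, A + A = {-8, -3, 2, 7, 12, 17, 22, 27, 32, 37, 42}, so |A + A| = 11. Thus K = 11/6. Here |A + A| = 2|A| − 1 = 11, the minimum possible — so K = 11/6 is minimal, which holds iff A is an arithmetic progression.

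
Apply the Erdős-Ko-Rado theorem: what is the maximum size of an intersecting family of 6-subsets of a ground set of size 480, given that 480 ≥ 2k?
max |F| = C(479, 5) = 205779025095

The Erdős-Ko-Rado theorem states: for n ≥ 2k, an intersecting family of k-subsets of an n-element set has size at most C(n − 1, k − 1), with equality for 'star' families {A ⊆ [n] : |A| = k, i ∈ A} (fix an element i). For n = 480, k = 6: C(479, 5) = 205779025095.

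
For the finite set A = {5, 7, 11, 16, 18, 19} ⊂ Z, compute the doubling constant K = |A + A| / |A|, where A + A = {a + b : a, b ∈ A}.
K = |A + A| / |A| = 20/6 = 10/3

Enumerate A + A = {a + b : a, b ∈ A}. With |A| = 6, there are |A|^2 = 36 ordered sum pairs; collecting distinct values, A + A = {10, 12, 14, 16, 18, 21, 22, 23, 24, 25, 26, 27, 29, 30, 32, 34, 35, 36, 37, 38}, so |A + A| = 20. Thus K = 20/6 = 10/3. For comparison, the minimum possible |A + A| over all 6-element sets is 2·6 − 1 = 11 (so min K = 11/6), attained only by arithmetic progressions.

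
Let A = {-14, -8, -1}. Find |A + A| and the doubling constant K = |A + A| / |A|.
K = |A + A| / |A| = 6/3 = 2

Enumerate A + A = {a + b : a, b ∈ A}. With |A| = 3, there are |A|^2 = 9 ordered sum pairs; collecting distinct values, A + A = {-28, -22, -16, -15, -9, -2}, so |A + A| = 6. Thus K = 6/3 = 2. For comparison, the minimum possible |A + A| over all 3-element sets is 2·3 − 1 = 5 (so min K = 5/3), attained only by arithmetic progressions.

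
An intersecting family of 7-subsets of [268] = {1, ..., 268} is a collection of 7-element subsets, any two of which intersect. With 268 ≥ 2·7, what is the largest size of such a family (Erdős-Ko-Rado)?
max |F| = C(267, 6) = 475518307726

The Erdős-Ko-Rado theorem states: for n ≥ 2k, an intersecting family of k-subsets of an n-element set has size at most C(n − 1, k − 1), with equality for 'star' families {A ⊆ [n] : |A| = k, i ∈ A} (fix an element i). For n = 268, k = 7: C(267, 6) = 475518307726.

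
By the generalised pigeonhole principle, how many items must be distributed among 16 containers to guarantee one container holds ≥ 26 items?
n = (26 − 1)·16 + 1 = 401

By the generalised pigeonhole principle, to guarantee some box contains ≥ r objects we need more than (r − 1) · k objects total. Threshold: n = (r − 1) · k + 1. With r = 26 and k = 16: n = 25 · 16 + 1 = 400 + 1 = 401. For n = 400 = 25 · 16, we can put exactly 25 objects in every box, avoiding 26 in any single one — so 401 is tight.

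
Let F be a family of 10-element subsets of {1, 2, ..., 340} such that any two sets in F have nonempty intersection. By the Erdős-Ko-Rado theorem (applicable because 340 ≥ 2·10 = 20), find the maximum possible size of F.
max |F| = C(339, 9) = 146394286959141442

The Erdős-Ko-Rado theorem states: for n ≥ 2k, an intersecting family of k-subsets of an n-element set has size at most C(n − 1, k − 1), with equality for 'star' families {A ⊆ [n] : |A| = k, i ∈ A} (fix an element i). For n = 340, k = 10: C(339, 9) = 146394286959141442.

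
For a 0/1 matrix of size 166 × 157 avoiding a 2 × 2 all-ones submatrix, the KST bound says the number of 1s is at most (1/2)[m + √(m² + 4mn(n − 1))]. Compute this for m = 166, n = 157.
z(166, 157; 2, 2) ≤ (1/2)[166 + √(166² + 4·166·157·156)] = (1/2)[166 + √16290244] = 2101.0587

Kővári–Sós–Turán: let r_1, ..., r_166 be the row sums and z = Σ r_i the total number of 1s. Each pair of columns can share at most one row with both entries 1 (else a 2×2 all-ones block appears), so Σ_i C(r_i, 2) ≤ C(157, 2) = 12246. By convexity Σ_i C(r_i, 2) ≥ 166·C(z/166, 2) = z(z − 166)/(2·166), giving z² − 166z − 166·157·156 ≤ 0 and hence z ≤ (1/2)[166 + √(27556 + 4·4065672)] = (1/2)[166 + √16290244] ≈ (1/2)(166 + 4036.1174) = 2101.0587.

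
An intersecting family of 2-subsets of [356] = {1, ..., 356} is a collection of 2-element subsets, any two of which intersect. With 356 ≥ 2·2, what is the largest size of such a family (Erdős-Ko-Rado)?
max |F| = C(355, 1) = 355

The Erdős-Ko-Rado theorem states: for n ≥ 2k, an intersecting family of k-subsets of an n-element set has size at most C(n − 1, k − 1), with equality for 'star' families {A ⊆ [n] : |A| = k, i ∈ A} (fix an element i). For n = 356, k = 2: C(355, 1) = 355.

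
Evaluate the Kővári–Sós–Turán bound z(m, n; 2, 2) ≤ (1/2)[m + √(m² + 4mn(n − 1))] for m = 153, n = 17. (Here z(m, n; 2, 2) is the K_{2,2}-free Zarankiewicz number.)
z(153, 17; 2, 2) ≤ (1/2)[153 + √(153² + 4·153·17·16)] = (1/2)[153 + √189873] = 294.3721

Kővári–Sós–Turán: let r_1, ..., r_153 be the row sums and z = Σ r_i the total number of 1s. Each pair of columns can share at most one row with both entries 1 (else a 2×2 all-ones block appears), so Σ_i C(r_i, 2) ≤ C(17, 2) = 136. By convexity Σ_i C(r_i, 2) ≥ 153·C(z/153, 2) = z(z − 153)/(2·153), giving z² − 153z − 153·17·16 ≤ 0 and hence z ≤ (1/2)[153 + √(23409 + 4·41616)] = (1/2)[153 + √189873] ≈ (1/2)(153 + 435.7442) = 294.3721.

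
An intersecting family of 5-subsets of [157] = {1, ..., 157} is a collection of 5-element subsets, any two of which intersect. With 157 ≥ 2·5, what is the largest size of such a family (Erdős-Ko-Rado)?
max |F| = C(156, 4) = 23738715

The Erdős-Ko-Rado theorem states: for n ≥ 2k, an intersecting family of k-subsets of an n-element set has size at most C(n − 1, k − 1), with equality for 'star' families {A ⊆ [n] : |A| = k, i ∈ A} (fix an element i). For n = 157, k = 5: C(156, 4) = 23738715.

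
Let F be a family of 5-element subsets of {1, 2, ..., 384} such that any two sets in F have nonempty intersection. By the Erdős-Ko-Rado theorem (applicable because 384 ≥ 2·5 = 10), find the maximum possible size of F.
max |F| = C(383, 4) = 882590945

Erdős-Ko-Rado (1961): when n ≥ 2k, max |F| = C(n−1, k−1). The bound is attained by the star {A : i ∈ A} for any fixed i ∈ [n]. Here C(384−1, 5−1) = C(383, 4) = 882590945.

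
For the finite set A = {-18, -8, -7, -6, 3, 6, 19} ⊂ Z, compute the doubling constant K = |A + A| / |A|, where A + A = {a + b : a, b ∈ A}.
K = |A + A| / |A| = 24/7

Enumerate A + A = {a + b : a, b ∈ A}. With |A| = 7, there are |A|^2 = 49 ordered sum pairs; collecting distinct values, A + A = {-36, -26, -25, -24, -16, -15, -14, -13, -12, -5, -4, -3, -2, -1, 0, 1, 6, 9, 11, 12, 13, 22, 25, 38}, so |A + A| = 24. Thus K = 24/7. For comparison, the minimum possible |A + A| over all 7-element sets is 2·7 − 1 = 13 (so min K = 13/7), attained only by arithmetic progressions.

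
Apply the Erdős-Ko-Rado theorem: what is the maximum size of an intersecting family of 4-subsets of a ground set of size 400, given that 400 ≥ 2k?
max |F| = C(399, 3) = 10507399

Erdős-Ko-Rado (1961): when n ≥ 2k, max |F| = C(n−1, k−1). The bound is attained by the star {A : i ∈ A} for any fixed i ∈ [n]. Here C(400−1, 4−1) = C(399, 3) = 10507399.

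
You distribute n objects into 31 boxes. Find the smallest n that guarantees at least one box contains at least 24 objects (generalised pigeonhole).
n = (24 − 1)·31 + 1 = 714

By the generalised pigeonhole principle, to guarantee some box contains ≥ r objects we need more than (r − 1) · k objects total. Threshold: n = (r − 1) · k + 1. With r = 24 and k = 31: n = 23 · 31 + 1 = 713 + 1 = 714. For n = 713 = 23 · 31, we can put exactly 23 objects in every box, avoiding 24 in any single one — so 714 is tight.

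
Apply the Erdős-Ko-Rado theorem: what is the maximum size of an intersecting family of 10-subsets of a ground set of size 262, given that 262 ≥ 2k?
max |F| = C(261, 9) = 13472177599131680

Erdős-Ko-Rado (1961): when n ≥ 2k, max |F| = C(n−1, k−1). The bound is attained by the star {A : i ∈ A} for any fixed i ∈ [n]. Here C(262−1, 10−1) = C(261, 9) = 13472177599131680.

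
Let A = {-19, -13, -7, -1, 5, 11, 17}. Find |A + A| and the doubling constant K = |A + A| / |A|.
K = |A + A| / |A| = 13/7

Enumerate A + A = {a + b : a, b ∈ A}. With |A| = 7, there are |A|^2 = 49 ordered sum pairs; collecting distinct values, A + A = {-38, -32, -26, -20, -14, -8, -2, 4, 10, 16, 22, 28, 34}, so |A + A| = 13. Thus K = 13/7. Here |A + A| = 2|A| − 1 = 13, the minimum possible — so K = 13/7 is minimal, which holds iff A is an arithmetic progression.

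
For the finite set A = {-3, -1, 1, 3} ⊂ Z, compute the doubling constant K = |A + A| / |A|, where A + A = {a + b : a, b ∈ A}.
K = |A + A| / |A| = 7/4

Enumerate A + A = {a + b : a, b ∈ A}. With |A| = 4, there are |A|^2 = 16 ordered sum pairs; collecting distinct values, A + A = {-6, -4, -2, 0, 2, 4, 6}, so |A + A| = 7. Thus K = 7/4. Here |A + A| = 2|A| − 1 = 7, the minimum possible — so K = 7/4 is minimal, which holds iff A is an arithmetic progression.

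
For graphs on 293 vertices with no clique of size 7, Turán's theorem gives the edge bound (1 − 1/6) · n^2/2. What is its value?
Turán density bound = (5/6) · 293^2/2 = 429245/12 ≈ 35770.4167

Turán's theorem: ex(n, K_{r+1}) is achieved by the complete r-partite Turán graph T(n, r) with parts as balanced as possible, and is at most (1 − 1/r) · n^2/2. For r = 6, n = 293: the density bound is (5/6) · 85849/2 = 429245/12 ≈ 35770.4167. The integer-valued extremum is e(T(293, 6)) = 35770, which is strictly less than the density bound 429245/12 since 6 ∤ 293 (the parts of T(293, 6) cannot all be equal).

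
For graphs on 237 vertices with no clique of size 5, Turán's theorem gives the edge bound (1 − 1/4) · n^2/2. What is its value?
Turán density bound = (3/4) · 237^2/2 = 168507/8 ≈ 21063.375

Turán's theorem: ex(n, K_{r+1}) is achieved by the complete r-partite Turán graph T(n, r) with parts as balanced as possible, and is at most (1 − 1/r) · n^2/2. For r = 4, n = 237: the density bound is (3/4) · 56169/2 = 168507/8 ≈ 21063.375. The integer-valued extremum is e(T(237, 4)) = 21063, which is strictly less than the density bound 168507/8 since 4 ∤ 237 (the parts of T(237, 4) cannot all be equal).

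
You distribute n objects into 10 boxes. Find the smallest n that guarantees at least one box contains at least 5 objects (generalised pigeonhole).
n = (5 − 1)·10 + 1 = 41

By the generalised pigeonhole principle, to guarantee some box contains ≥ r objects we need more than (r − 1) · k objects total. Threshold: n = (r − 1) · k + 1. With r = 5 and k = 10: n = 4 · 10 + 1 = 40 + 1 = 41. For n = 40 = 4 · 10, we can put exactly 4 objects in every box, avoiding 5 in any single one — so 41 is tight.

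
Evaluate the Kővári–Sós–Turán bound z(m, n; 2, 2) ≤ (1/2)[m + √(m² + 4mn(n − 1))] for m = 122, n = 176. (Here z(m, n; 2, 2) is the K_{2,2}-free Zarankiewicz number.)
z(122, 176; 2, 2) ≤ (1/2)[122 + √(122² + 4·122·176·175)] = (1/2)[122 + √15045284] = 2000.4125

Kővári–Sós–Turán: let r_1, ..., r_122 be the row sums and z = Σ r_i the total number of 1s. Each pair of columns can share at most one row with both entries 1 (else a 2×2 all-ones block appears), so Σ_i C(r_i, 2) ≤ C(176, 2) = 15400. By convexity Σ_i C(r_i, 2) ≥ 122·C(z/122, 2) = z(z − 122)/(2·122), giving z² − 122z − 122·176·175 ≤ 0 and hence z ≤ (1/2)[122 + √(14884 + 4·3757600)] = (1/2)[122 + √15045284] ≈ (1/2)(122 + 3878.8251) = 2000.4125.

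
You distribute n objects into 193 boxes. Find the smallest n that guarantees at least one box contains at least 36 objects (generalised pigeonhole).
n = (36 − 1)·193 + 1 = 6756

By the generalised pigeonhole principle, to guarantee some box contains ≥ r objects we need more than (r − 1) · k objects total. Threshold: n = (r − 1) · k + 1. With r = 36 and k = 193: n = 35 · 193 + 1 = 6755 + 1 = 6756. For n = 6755 = 35 · 193, we can put exactly 35 objects in every box, avoiding 36 in any single one — so 6756 is tight.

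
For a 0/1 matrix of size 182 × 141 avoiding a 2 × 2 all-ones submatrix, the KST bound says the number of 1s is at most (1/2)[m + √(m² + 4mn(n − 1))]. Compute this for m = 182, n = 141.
z(182, 141; 2, 2) ≤ (1/2)[182 + √(182² + 4·182·141·140)] = (1/2)[182 + √14403844] = 1988.6198

Kővári–Sós–Turán: let r_1, ..., r_182 be the row sums and z = Σ r_i the total number of 1s. Each pair of columns can share at most one row with both entries 1 (else a 2×2 all-ones block appears), so Σ_i C(r_i, 2) ≤ C(141, 2) = 9870. By convexity Σ_i C(r_i, 2) ≥ 182·C(z/182, 2) = z(z − 182)/(2·182), giving z² − 182z − 182·141·140 ≤ 0 and hence z ≤ (1/2)[182 + √(33124 + 4·3592680)] = (1/2)[182 + √14403844] ≈ (1/2)(182 + 3795.2396) = 1988.6198.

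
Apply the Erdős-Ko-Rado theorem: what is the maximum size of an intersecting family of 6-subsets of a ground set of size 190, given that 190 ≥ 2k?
max |F| = C(189, 5) = 1905305787

Erdős-Ko-Rado (1961): when n ≥ 2k, max |F| = C(n−1, k−1). The bound is attained by the star {A : i ∈ A} for any fixed i ∈ [n]. Here C(190−1, 6−1) = C(189, 5) = 1905305787.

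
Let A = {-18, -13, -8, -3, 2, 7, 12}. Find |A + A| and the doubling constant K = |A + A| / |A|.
K = |A + A| / |A| = 13/7

Enumerate A + A = {a + b : a, b ∈ A}. With |A| = 7, there are |A|^2 = 49 ordered sum pairs; collecting distinct values, A + A = {-36, -31, -26, -21, -16, -11, -6, -1, 4, 9, 14, 19, 24}, so |A + A| = 13. Thus K = 13/7. Here |A + A| = 2|A| − 1 = 13, the minimum possible — so K = 13/7 is minimal, which holds iff A is an arithmetic progression.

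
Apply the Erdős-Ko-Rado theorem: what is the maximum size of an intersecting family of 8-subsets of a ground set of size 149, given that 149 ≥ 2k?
max |F| = C(148, 7) = 267212177232

Erdős-Ko-Rado (1961): when n ≥ 2k, max |F| = C(n−1, k−1). The bound is attained by the star {A : i ∈ A} for any fixed i ∈ [n]. Here C(149−1, 8−1) = C(148, 7) = 267212177232.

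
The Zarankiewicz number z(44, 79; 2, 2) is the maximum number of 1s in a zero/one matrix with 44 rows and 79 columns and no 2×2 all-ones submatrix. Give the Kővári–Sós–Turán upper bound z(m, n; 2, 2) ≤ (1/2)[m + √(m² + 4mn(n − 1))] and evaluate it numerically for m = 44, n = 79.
z(44, 79; 2, 2) ≤ (1/2)[44 + √(44² + 4·44·79·78)] = (1/2)[44 + √1086448] = 543.1641

Kővári–Sós–Turán: let r_1, ..., r_44 be the row sums and z = Σ r_i the total number of 1s. Each pair of columns can share at most one row with both entries 1 (else a 2×2 all-ones block appears), so Σ_i C(r_i, 2) ≤ C(79, 2) = 3081. By convexity Σ_i C(r_i, 2) ≥ 44·C(z/44, 2) = z(z − 44)/(2·44), giving z² − 44z − 44·79·78 ≤ 0 and hence z ≤ (1/2)[44 + √(1936 + 4·271128)] = (1/2)[44 + √1086448] ≈ (1/2)(44 + 1042.3282) = 543.1641.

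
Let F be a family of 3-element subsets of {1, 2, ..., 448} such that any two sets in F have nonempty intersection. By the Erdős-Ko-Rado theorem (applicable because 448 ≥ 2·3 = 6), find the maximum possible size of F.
max |F| = C(447, 2) = 99681

Erdős-Ko-Rado (1961): when n ≥ 2k, max |F| = C(n−1, k−1). The bound is attained by the star {A : i ∈ A} for any fixed i ∈ [n]. Here C(448−1, 3−1) = C(447, 2) = 99681.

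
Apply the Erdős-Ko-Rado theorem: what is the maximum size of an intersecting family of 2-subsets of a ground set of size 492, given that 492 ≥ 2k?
max |F| = C(491, 1) = 491

The Erdős-Ko-Rado theorem states: for n ≥ 2k, an intersecting family of k-subsets of an n-element set has size at most C(n − 1, k − 1), with equality for 'star' families {A ⊆ [n] : |A| = k, i ∈ A} (fix an element i). For n = 492, k = 2: C(491, 1) = 491.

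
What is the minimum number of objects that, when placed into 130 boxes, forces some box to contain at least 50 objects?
n = (50 − 1)·130 + 1 = 6371

By the generalised pigeonhole principle, to guarantee some box contains ≥ r objects we need more than (r − 1) · k objects total. Threshold: n = (r − 1) · k + 1. With r = 50 and k = 130: n = 49 · 130 + 1 = 6370 + 1 = 6371. For n = 6370 = 49 · 130, we can put exactly 49 objects in every box, avoiding 50 in any single one — so 6371 is tight.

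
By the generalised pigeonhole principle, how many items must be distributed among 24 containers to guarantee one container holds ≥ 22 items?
n = (22 − 1)·24 + 1 = 505

By the generalised pigeonhole principle, to guarantee some box contains ≥ r objects we need more than (r − 1) · k objects total. Threshold: n = (r − 1) · k + 1. With r = 22 and k = 24: n = 21 · 24 + 1 = 504 + 1 = 505. For n = 504 = 21 · 24, we can put exactly 21 objects in every box, avoiding 22 in any single one — so 505 is tight.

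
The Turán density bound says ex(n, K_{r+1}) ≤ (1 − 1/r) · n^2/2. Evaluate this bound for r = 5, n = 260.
Turán density bound = (4/5) · 260^2/2 = 27040

Turán's theorem: ex(n, K_{r+1}) is achieved by the complete r-partite Turán graph T(n, r) with parts as balanced as possible, and is at most (1 − 1/r) · n^2/2. For r = 5, n = 260: the density bound is (4/5) · 67600/2 = 27040. Since 5 ∣ 260, the Turán graph T(260, 5) has parts of equal size 52, and its edge count e(T(260, 5)) = 27040 attains the density bound exactly.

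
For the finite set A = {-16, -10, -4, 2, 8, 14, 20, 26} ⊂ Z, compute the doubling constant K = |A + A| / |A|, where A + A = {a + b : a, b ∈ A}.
K = |A + A| / |A| = 15/8

Enumerate A + A = {a + b : a, b ∈ A}. With |A| = 8, there are |A|^2 = 64 ordered sum pairs; collecting distinct values, A + A = {-32, -26, -20, -14, -8, -2, 4, 10, 16, 22, 28, 34, 40, 46, 52}, so |A + A| = 15. Thus K = 15/8. Here |A + A| = 2|A| − 1 = 15, the minimum possible — so K = 15/8 is minimal, which holds iff A is an arithmetic progression.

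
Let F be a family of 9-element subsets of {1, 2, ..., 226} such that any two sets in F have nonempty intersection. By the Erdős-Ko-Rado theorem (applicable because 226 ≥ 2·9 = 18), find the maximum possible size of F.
max |F| = C(225, 8) = 143642651595300

Erdős-Ko-Rado (1961): when n ≥ 2k, max |F| = C(n−1, k−1). The bound is attained by the star {A : i ∈ A} for any fixed i ∈ [n]. Here C(226−1, 9−1) = C(225, 8) = 143642651595300.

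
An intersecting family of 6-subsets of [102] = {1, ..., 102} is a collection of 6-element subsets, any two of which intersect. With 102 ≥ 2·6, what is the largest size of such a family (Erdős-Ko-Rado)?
max |F| = C(101, 5) = 79208745

Erdős-Ko-Rado (1961): when n ≥ 2k, max |F| = C(n−1, k−1). The bound is attained by the star {A : i ∈ A} for any fixed i ∈ [n]. Here C(102−1, 6−1) = C(101, 5) = 79208745.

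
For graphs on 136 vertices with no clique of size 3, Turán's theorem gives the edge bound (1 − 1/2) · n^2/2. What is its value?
Turán density bound = (1/2) · 136^2/2 = 4624

Turán's theorem: ex(n, K_{r+1}) is achieved by the complete r-partite Turán graph T(n, r) with parts as balanced as possible, and is at most (1 − 1/r) · n^2/2. For r = 2, n = 136: the density bound is (1/2) · 18496/2 = 4624. Since 2 ∣ 136, the Turán graph T(136, 2) has parts of equal size 68, and its edge count e(T(136, 2)) = 4624 attains the density bound exactly.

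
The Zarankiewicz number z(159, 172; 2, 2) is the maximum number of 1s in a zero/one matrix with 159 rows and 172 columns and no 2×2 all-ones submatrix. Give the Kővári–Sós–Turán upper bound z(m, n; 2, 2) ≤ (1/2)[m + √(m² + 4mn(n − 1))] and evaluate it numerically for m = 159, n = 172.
z(159, 172; 2, 2) ≤ (1/2)[159 + √(159² + 4·159·172·171)] = (1/2)[159 + √18731313] = 2243.4843

Kővári–Sós–Turán: let r_1, ..., r_159 be the row sums and z = Σ r_i the total number of 1s. Each pair of columns can share at most one row with both entries 1 (else a 2×2 all-ones block appears), so Σ_i C(r_i, 2) ≤ C(172, 2) = 14706. By convexity Σ_i C(r_i, 2) ≥ 159·C(z/159, 2) = z(z − 159)/(2·159), giving z² − 159z − 159·172·171 ≤ 0 and hence z ≤ (1/2)[159 + √(25281 + 4·4676508)] = (1/2)[159 + √18731313] ≈ (1/2)(159 + 4327.9687) = 2243.4843.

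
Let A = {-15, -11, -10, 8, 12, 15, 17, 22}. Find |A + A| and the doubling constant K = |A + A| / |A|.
K = |A + A| / |A| = 31/8

Enumerate A + A = {a + b : a, b ∈ A}. With |A| = 8, there are |A|^2 = 64 ordered sum pairs; collecting distinct values, A + A = {-30, -26, -25, -22, -21, -20, -7, -3, -2, 0, 1, 2, 4, 5, 6, 7, 11, 12, 16, 20, 23, 24, 25, 27, 29, 30, 32, 34, 37, 39, 44}, so |A + A| = 31. Thus K = 31/8. For comparison, the minimum possible |A + A| over all 8-element sets is 2·8 − 1 = 15 (so min K = 15/8), attained only by arithmetic progressions.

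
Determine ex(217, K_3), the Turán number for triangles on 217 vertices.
ex(217, K_3) = ⌊217^2/4⌋ = 11772

Mantel (1907): a triangle-free graph on n vertices has at most ⌊n^2/4⌋ edges, with equality for the complete bipartite graph K_{⌊n/2⌋, ⌈n/2⌉}. For n = 217: ⌊217^2/4⌋ = ⌊47089/4⌋ = 11772. The extremal graph is K_{108, 109}, which has 108·109 = 11772 edges.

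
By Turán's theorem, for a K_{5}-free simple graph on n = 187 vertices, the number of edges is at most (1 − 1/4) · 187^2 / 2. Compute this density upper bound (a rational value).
Turán density bound = (3/4) · 187^2/2 = 104907/8 ≈ 13113.375

Turán's theorem: ex(n, K_{r+1}) is achieved by the complete r-partite Turán graph T(n, r) with parts as balanced as possible, and is at most (1 − 1/r) · n^2/2. For r = 4, n = 187: the density bound is (3/4) · 34969/2 = 104907/8 ≈ 13113.375. The integer-valued extremum is e(T(187, 4)) = 13113, which is strictly less than the density bound 104907/8 since 4 ∤ 187 (the parts of T(187, 4) cannot all be equal).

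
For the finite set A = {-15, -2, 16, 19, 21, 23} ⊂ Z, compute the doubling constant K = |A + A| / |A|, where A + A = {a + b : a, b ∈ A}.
K = |A + A| / |A| = 20/6 = 10/3

Enumerate A + A = {a + b : a, b ∈ A}. With |A| = 6, there are |A|^2 = 36 ordered sum pairs; collecting distinct values, A + A = {-30, -17, -4, 1, 4, 6, 8, 14, 17, 19, 21, 32, 35, 37, 38, 39, 40, 42, 44, 46}, so |A + A| = 20. Thus K = 20/6 = 10/3. For comparison, the minimum possible |A + A| over all 6-element sets is 2·6 − 1 = 11 (so min K = 11/6), attained only by arithmetic progressions.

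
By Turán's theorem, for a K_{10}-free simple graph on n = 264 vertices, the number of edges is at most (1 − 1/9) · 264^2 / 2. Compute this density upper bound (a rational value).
Turán density bound = (8/9) · 264^2/2 = 30976

Turán's theorem: ex(n, K_{r+1}) is achieved by the complete r-partite Turán graph T(n, r) with parts as balanced as possible, and is at most (1 − 1/r) · n^2/2. For r = 9, n = 264: the density bound is (8/9) · 69696/2 = 30976. The integer-valued extremum is e(T(264, 9)) = 30975, which is strictly less than the density bound 30976 since 9 ∤ 264 (the parts of T(264, 9) cannot all be equal).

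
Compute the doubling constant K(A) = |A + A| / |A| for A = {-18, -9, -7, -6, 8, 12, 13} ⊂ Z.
K = |A + A| / |A| = 27/7

Enumerate A + A = {a + b : a, b ∈ A}. With |A| = 7, there are |A|^2 = 49 ordered sum pairs; collecting distinct values, A + A = {-36, -27, -25, -24, -18, -16, -15, -14, -13, -12, -10, -6, -5, -1, 1, 2, 3, 4, 5, 6, 7, 16, 20, 21, 24, 25, 26}, so |A + A| = 27. Thus K = 27/7. For comparison, the minimum possible |A + A| over all 7-element sets is 2·7 − 1 = 13 (so min K = 13/7), attained only by arithmetic progressions.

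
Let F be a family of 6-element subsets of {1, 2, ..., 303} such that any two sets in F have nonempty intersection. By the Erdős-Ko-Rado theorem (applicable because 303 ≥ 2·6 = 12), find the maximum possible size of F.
max |F| = C(302, 5) = 20248875010

The Erdős-Ko-Rado theorem states: for n ≥ 2k, an intersecting family of k-subsets of an n-element set has size at most C(n − 1, k − 1), with equality for 'star' families {A ⊆ [n] : |A| = k, i ∈ A} (fix an element i). For n = 303, k = 6: C(302, 5) = 20248875010.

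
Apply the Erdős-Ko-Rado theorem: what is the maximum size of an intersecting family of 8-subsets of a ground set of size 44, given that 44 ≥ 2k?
max |F| = C(43, 7) = 32224114

The Erdős-Ko-Rado theorem states: for n ≥ 2k, an intersecting family of k-subsets of an n-element set has size at most C(n − 1, k − 1), with equality for 'star' families {A ⊆ [n] : |A| = k, i ∈ A} (fix an element i). For n = 44, k = 8: C(43, 7) = 32224114.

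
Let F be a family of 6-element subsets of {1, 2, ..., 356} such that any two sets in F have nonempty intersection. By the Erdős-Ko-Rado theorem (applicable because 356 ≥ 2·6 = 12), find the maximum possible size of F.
max |F| = C(355, 5) = 45674610696

The Erdős-Ko-Rado theorem states: for n ≥ 2k, an intersecting family of k-subsets of an n-element set has size at most C(n − 1, k − 1), with equality for 'star' families {A ⊆ [n] : |A| = k, i ∈ A} (fix an element i). For n = 356, k = 6: C(355, 5) = 45674610696.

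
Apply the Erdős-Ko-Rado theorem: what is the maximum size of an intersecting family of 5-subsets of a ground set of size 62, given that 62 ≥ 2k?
max |F| = C(61, 4) = 521855

The Erdős-Ko-Rado theorem states: for n ≥ 2k, an intersecting family of k-subsets of an n-element set has size at most C(n − 1, k − 1), with equality for 'star' families {A ⊆ [n] : |A| = k, i ∈ A} (fix an element i). For n = 62, k = 5: C(61, 4) = 521855.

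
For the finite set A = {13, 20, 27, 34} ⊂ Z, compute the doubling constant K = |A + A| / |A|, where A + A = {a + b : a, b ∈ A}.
K = |A + A| / |A| = 7/4

Enumerate A + A = {a + b : a, b ∈ A}. With |A| = 4, there are |A|^2 = 16 ordered sum pairs; collecting distinct values, A + A = {26, 33, 40, 47, 54, 61, 68}, so |A + A| = 7. Thus K = 7/4. Here |A + A| = 2|A| − 1 = 7, the minimum possible — so K = 7/4 is minimal, which holds iff A is an arithmetic progression.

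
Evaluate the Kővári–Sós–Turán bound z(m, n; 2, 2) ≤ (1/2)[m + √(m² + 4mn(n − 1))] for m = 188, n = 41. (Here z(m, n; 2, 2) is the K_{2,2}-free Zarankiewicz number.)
z(188, 41; 2, 2) ≤ (1/2)[188 + √(188² + 4·188·41·40)] = (1/2)[188 + √1268624] = 657.1661

Kővári–Sós–Turán: let r_1, ..., r_188 be the row sums and z = Σ r_i the total number of 1s. Each pair of columns can share at most one row with both entries 1 (else a 2×2 all-ones block appears), so Σ_i C(r_i, 2) ≤ C(41, 2) = 820. By convexity Σ_i C(r_i, 2) ≥ 188·C(z/188, 2) = z(z − 188)/(2·188), giving z² − 188z − 188·41·40 ≤ 0 and hence z ≤ (1/2)[188 + √(35344 + 4·308320)] = (1/2)[188 + √1268624] ≈ (1/2)(188 + 1126.3321) = 657.1661.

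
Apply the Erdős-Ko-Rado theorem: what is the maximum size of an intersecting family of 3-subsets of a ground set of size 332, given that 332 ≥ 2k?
max |F| = C(331, 2) = 54615

Erdős-Ko-Rado (1961): when n ≥ 2k, max |F| = C(n−1, k−1). The bound is attained by the star {A : i ∈ A} for any fixed i ∈ [n]. Here C(332−1, 3−1) = C(331, 2) = 54615.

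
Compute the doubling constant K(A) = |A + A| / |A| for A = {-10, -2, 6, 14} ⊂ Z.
K = |A + A| / |A| = 7/4

Enumerate A + A = {a + b : a, b ∈ A}. With |A| = 4, there are |A|^2 = 16 ordered sum pairs; collecting distinct values, A + A = {-20, -12, -4, 4, 12, 20, 28}, so |A + A| = 7. Thus K = 7/4. Here |A + A| = 2|A| − 1 = 7, the minimum possible — so K = 7/4 is minimal, which holds iff A is an arithmetic progression.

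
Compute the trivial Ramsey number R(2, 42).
R(2, 42) = 42

R(2, k) = k for all k ≥ 2: in a 2-colouring of K_k, either some edge is red (a red K_2) or all edges are blue (a blue K_k). And K_{41} coloured all-blue has no blue K_42, so R(2, 42) > 41. Hence R(2, 42) = 42.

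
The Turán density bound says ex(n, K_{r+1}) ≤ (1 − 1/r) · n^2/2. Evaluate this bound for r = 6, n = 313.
Turán density bound = (5/6) · 313^2/2 = 489845/12 ≈ 40820.4167

Turán's theorem: ex(n, K_{r+1}) is achieved by the complete r-partite Turán graph T(n, r) with parts as balanced as possible, and is at most (1 − 1/r) · n^2/2. For r = 6, n = 313: the density bound is (5/6) · 97969/2 = 489845/12 ≈ 40820.4167. The integer-valued extremum is e(T(313, 6)) = 40820, which is strictly less than the density bound 489845/12 since 6 ∤ 313 (the parts of T(313, 6) cannot all be equal).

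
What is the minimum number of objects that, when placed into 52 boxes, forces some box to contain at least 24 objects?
n = (24 − 1)·52 + 1 = 1197

By the generalised pigeonhole principle, to guarantee some box contains ≥ r objects we need more than (r − 1) · k objects total. Threshold: n = (r − 1) · k + 1. With r = 24 and k = 52: n = 23 · 52 + 1 = 1196 + 1 = 1197. For n = 1196 = 23 · 52, we can put exactly 23 objects in every box, avoiding 24 in any single one — so 1197 is tight.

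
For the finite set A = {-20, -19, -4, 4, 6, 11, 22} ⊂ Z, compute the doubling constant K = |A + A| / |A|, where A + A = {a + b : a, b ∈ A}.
K = |A + A| / |A| = 26/7

Enumerate A + A = {a + b : a, b ∈ A}. With |A| = 7, there are |A|^2 = 49 ordered sum pairs; collecting distinct values, A + A = {-40, -39, -38, -24, -23, -16, -15, -14, -13, -9, -8, 0, 2, 3, 7, 8, 10, 12, 15, 17, 18, 22, 26, 28, 33, 44}, so |A + A| = 26. Thus K = 26/7. For comparison, the minimum possible |A + A| over all 7-element sets is 2·7 − 1 = 13 (so min K = 13/7), attained only by arithmetic progressions.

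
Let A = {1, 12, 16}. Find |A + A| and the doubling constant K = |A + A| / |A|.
K = |A + A| / |A| = 6/3 = 2

Enumerate A + A = {a + b : a, b ∈ A}. With |A| = 3, there are |A|^2 = 9 ordered sum pairs; collecting distinct values, A + A = {2, 13, 17, 24, 28, 32}, so |A + A| = 6. Thus K = 6/3 = 2. For comparison, the minimum possible |A + A| over all 3-element sets is 2·3 − 1 = 5 (so min K = 5/3), attained only by arithmetic progressions.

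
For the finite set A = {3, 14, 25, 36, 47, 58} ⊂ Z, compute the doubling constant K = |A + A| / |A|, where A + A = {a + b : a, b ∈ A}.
K = |A + A| / |A| = 11/6

Enumerate A + A = {a + b : a, b ∈ A}. With |A| = 6, there are |A|^2 = 36 ordered sum pairs; collecting distinct values, A + A = {6, 17, 28, 39, 50, 61, 72, 83, 94, 105, 116}, so |A + A| = 11. Thus K = 11/6. Here |A + A| = 2|A| − 1 = 11, the minimum possible — so K = 11/6 is minimal, which holds iff A is an arithmetic progression.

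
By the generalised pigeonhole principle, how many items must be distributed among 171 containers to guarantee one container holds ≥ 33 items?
n = (33 − 1)·171 + 1 = 5473

By the generalised pigeonhole principle, to guarantee some box contains ≥ r objects we need more than (r − 1) · k objects total. Threshold: n = (r − 1) · k + 1. With r = 33 and k = 171: n = 32 · 171 + 1 = 5472 + 1 = 5473. For n = 5472 = 32 · 171, we can put exactly 32 objects in every box, avoiding 33 in any single one — so 5473 is tight.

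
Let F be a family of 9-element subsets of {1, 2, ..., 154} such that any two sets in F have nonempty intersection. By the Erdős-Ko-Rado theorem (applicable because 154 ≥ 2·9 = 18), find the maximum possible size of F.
max |F| = C(153, 8) = 6183023199255

The Erdős-Ko-Rado theorem states: for n ≥ 2k, an intersecting family of k-subsets of an n-element set has size at most C(n − 1, k − 1), with equality for 'star' families {A ⊆ [n] : |A| = k, i ∈ A} (fix an element i). For n = 154, k = 9: C(153, 8) = 6183023199255.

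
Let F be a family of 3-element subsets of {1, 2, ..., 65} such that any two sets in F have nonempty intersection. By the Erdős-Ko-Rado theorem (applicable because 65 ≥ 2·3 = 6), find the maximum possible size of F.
max |F| = C(64, 2) = 2016

Erdős-Ko-Rado (1961): when n ≥ 2k, max |F| = C(n−1, k−1). The bound is attained by the star {A : i ∈ A} for any fixed i ∈ [n]. Here C(65−1, 3−1) = C(64, 2) = 2016.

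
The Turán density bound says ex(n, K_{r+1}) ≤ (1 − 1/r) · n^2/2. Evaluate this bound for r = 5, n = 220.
Turán density bound = (4/5) · 220^2/2 = 19360

Turán's theorem: ex(n, K_{r+1}) is achieved by the complete r-partite Turán graph T(n, r) with parts as balanced as possible, and is at most (1 − 1/r) · n^2/2. For r = 5, n = 220: the density bound is (4/5) · 48400/2 = 19360. Since 5 ∣ 220, the Turán graph T(220, 5) has parts of equal size 44, and its edge count e(T(220, 5)) = 19360 attains the density bound exactly.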